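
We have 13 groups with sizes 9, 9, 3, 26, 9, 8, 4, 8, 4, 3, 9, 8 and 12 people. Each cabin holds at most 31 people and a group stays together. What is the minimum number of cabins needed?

4

Total = 26 + 12 + 9 + 9 + 9 + 9 + 8 + 8 + 8 + 4 + 4 + 3 + 3 = 112 people.
Lower bound: ⌈112/31⌉ = 4 cabins.
A packing using 4 cabins:
  cabin 1: 26 + 4 = 30
  cabin 2: 12 + 9 + 9 = 30
  cabin 3: 9 + 9 + 8 + 4 = 30
  cabin 4: 8 + 8 + 3 + 3 = 22
This matches the lower bound, so 4 is optimal.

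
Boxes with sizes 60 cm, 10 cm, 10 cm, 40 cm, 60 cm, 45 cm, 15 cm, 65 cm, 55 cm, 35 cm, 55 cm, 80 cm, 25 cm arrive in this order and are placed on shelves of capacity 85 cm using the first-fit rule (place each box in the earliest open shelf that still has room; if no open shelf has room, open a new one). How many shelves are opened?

  60 → shelf 1 (new)  [load 60/85]
  10 → shelf 1  [load 70/85]
  10 → shelf 1  [load 80/85]
  40 → shelf 2 (new)  [load 40/85]
  60 → shelf 3 (new)  [load 60/85]
  45 → shelf 2  [load 85/85]
  15 → shelf 3  [load 75/85]
  65 → shelf 4 (new)  [load 65/85]
  55 → shelf 5 (new)  [load 55/85]
  35 → shelf 6 (new)  [load 35/85]
  55 → shelf 7 (new)  [load 55/85]
  80 → shelf 8 (new)  [load 80/85]
  25 → shelf 5  [load 80/85]
8 shelves opened.

8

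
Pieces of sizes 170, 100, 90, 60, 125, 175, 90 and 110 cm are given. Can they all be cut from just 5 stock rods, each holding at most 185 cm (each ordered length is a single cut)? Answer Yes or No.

No

Total = 920 cm; ⌈920/185⌉ = 5.
The bound of 5 does not rule out 5, but exhaustive search shows no assignment into 5 stock rods of capacity 185 cm exists — the minimum is 6.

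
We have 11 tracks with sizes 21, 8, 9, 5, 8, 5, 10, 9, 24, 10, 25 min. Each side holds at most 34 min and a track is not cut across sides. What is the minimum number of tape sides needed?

4

Total = 25 + 24 + 21 + 10 + 10 + 9 + 9 + 8 + 8 + 5 + 5 = 134 min.
Lower bound: ⌈134/34⌉ = 4 tape sides.
A packing using 4 tape sides:
  side 1: 25 + 9 = 34
  side 2: 24 + 10 = 34
  side 3: 21 + 8 + 5 = 34
  side 4: 10 + 9 + 8 + 5 = 32
This matches the lower bound, so 4 is optimal.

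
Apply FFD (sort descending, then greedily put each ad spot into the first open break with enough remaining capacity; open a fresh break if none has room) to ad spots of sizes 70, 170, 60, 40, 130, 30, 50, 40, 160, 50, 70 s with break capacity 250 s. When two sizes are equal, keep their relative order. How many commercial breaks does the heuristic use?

4

Sorted descending: 170, 160, 130, 70, 70, 60, 50, 50, 40, 40, 30.
  170 → break 1 (new)  [load 170/250]
  160 → break 2 (new)  [load 160/250]
  130 → break 3 (new)  [load 130/250]
  70 → break 1  [load 240/250]
  70 → break 2  [load 230/250]
  60 → break 3  [load 190/250]
  50 → break 3  [load 240/250]
  50 → break 4 (new)  [load 50/250]
  40 → break 4  [load 90/250]
  40 → break 4  [load 130/250]
  30 → break 4  [load 160/250]
4 commercial breaks opened.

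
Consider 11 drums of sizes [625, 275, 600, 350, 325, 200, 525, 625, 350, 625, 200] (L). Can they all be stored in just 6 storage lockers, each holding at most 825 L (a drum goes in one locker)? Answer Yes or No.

Total = 4700 L; ⌈4700/825⌉ = 6.
The bound of 6 does not rule out 6, but exhaustive search shows no assignment into 6 storage lockers of capacity 825 L exists — the minimum is 7.

No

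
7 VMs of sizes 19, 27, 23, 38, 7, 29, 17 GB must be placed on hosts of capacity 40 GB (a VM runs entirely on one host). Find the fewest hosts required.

Total = 38 + 29 + 27 + 23 + 19 + 17 + 7 = 160 GB.
Lower bound: ⌈160/40⌉ = 4 hosts.
A packing using 5 hosts:
  host 1: 38 = 38
  host 2: 29 + 7 = 36
  host 3: 27 = 27
  host 4: 23 + 17 = 40
  host 5: 19 = 19
No arrangement into 4 hosts stays within capacity, so 5 is optimal.

5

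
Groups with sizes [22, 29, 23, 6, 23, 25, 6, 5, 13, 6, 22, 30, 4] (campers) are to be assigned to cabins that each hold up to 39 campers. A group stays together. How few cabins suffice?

Total = 30 + 29 + 25 + 23 + 23 + 22 + 22 + 13 + 6 + 6 + 6 + 5 + 4 = 214 campers.
Lower bound: ⌈214/39⌉ = 6 cabins.
Also, 7 groups each exceed 39/2 campers, and no two of those can share a cabin, so at least 7 cabins are needed.
A packing using 7 cabins:
  cabin 1: 30 + 6 = 36
  cabin 2: 29 + 6 + 4 = 39
  cabin 3: 25 + 13 = 38
  cabin 4: 23 + 6 + 5 = 34
  cabin 5: 23 = 23
  cabin 6: 22 = 22
  cabin 7: 22 = 22
This matches the lower bound, so 7 is optimal.

7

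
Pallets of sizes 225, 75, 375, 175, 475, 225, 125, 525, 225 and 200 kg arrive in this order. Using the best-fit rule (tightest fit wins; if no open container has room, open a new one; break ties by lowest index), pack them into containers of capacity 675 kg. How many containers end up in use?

  225 → container 1 (new)  [load 225/675]
  75 → container 1  [load 300/675]
  375 → container 1  [load 675/675]
  175 → container 2 (new)  [load 175/675]
  475 → container 2  [load 650/675]
  225 → container 3 (new)  [load 225/675]
  125 → container 3  [load 350/675]
  525 → container 4 (new)  [load 525/675]
  225 → container 3  [load 575/675]
  200 → container 5 (new)  [load 200/675]
5 containers opened.

5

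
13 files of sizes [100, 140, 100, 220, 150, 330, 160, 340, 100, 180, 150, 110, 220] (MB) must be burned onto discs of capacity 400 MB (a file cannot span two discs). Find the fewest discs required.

7

Total = 340 + 330 + 220 + 220 + 180 + 160 + 150 + 150 + 140 + 110 + 100 + 100 + 100 = 2300 MB.
Lower bound: ⌈2300/400⌉ = 6 discs.
A packing using 7 discs:
  disc 1: 340 = 340
  disc 2: 330 = 330
  disc 3: 220 + 180 = 400
  disc 4: 220 + 160 = 380
  disc 5: 150 + 150 + 100 = 400
  disc 6: 140 + 110 + 100 = 350
  disc 7: 100 = 100
No arrangement into 6 discs stays within capacity, so 7 is optimal.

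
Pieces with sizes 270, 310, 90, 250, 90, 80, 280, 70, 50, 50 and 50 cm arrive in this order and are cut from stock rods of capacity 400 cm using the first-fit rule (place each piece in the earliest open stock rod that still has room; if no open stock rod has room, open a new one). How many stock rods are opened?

  270 → stock rod 1 (new)  [load 270/400]
  310 → stock rod 2 (new)  [load 310/400]
  90 → stock rod 1  [load 360/400]
  250 → stock rod 3 (new)  [load 250/400]
  90 → stock rod 2  [load 400/400]
  80 → stock rod 3  [load 330/400]
  280 → stock rod 4 (new)  [load 280/400]
  70 → stock rod 3  [load 400/400]
  50 → stock rod 4  [load 330/400]
  50 → stock rod 4  [load 380/400]
  50 → stock rod 5 (new)  [load 50/400]
5 stock rods opened.

5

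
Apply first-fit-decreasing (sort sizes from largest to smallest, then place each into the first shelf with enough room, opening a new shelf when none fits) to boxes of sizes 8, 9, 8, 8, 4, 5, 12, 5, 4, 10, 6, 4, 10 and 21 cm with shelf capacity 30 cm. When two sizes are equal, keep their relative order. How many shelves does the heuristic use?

4

Sorted descending: 21, 12, 10, 10, 9, 8, 8, 8, 6, 5, 5, 4, 4, 4.
  21 → shelf 1 (new)  [load 21/30]
  12 → shelf 2 (new)  [load 12/30]
  10 → shelf 2  [load 22/30]
  10 → shelf 3 (new)  [load 10/30]
  9 → shelf 1  [load 30/30]
  8 → shelf 2  [load 30/30]
  8 → shelf 3  [load 18/30]
  8 → shelf 3  [load 26/30]
  6 → shelf 4 (new)  [load 6/30]
  5 → shelf 4  [load 11/30]
  5 → shelf 4  [load 16/30]
  4 → shelf 3  [load 30/30]
  4 → shelf 4  [load 20/30]
  4 → shelf 4  [load 24/30]
4 shelves opened.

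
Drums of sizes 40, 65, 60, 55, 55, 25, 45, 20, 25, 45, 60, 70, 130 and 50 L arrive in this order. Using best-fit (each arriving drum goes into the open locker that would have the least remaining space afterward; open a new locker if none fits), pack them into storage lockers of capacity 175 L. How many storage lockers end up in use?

5

  40 → locker 1 (new)  [load 40/175]
  65 → locker 1  [load 105/175]
  60 → locker 1  [load 165/175]
  55 → locker 2 (new)  [load 55/175]
  55 → locker 2  [load 110/175]
  25 → locker 2  [load 135/175]
  45 → locker 3 (new)  [load 45/175]
  20 → locker 2  [load 155/175]
  25 → locker 3  [load 70/175]
  45 → locker 3  [load 115/175]
  60 → locker 3  [load 175/175]
  70 → locker 4 (new)  [load 70/175]
  130 → locker 5 (new)  [load 130/175]
  50 → locker 4  [load 120/175]
5 storage lockers opened.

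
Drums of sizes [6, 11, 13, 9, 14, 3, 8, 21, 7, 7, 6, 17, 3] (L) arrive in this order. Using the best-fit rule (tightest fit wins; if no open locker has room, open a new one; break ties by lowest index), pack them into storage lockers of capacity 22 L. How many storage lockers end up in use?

6

  6 → locker 1 (new)  [load 6/22]
  11 → locker 1  [load 17/22]
  13 → locker 2 (new)  [load 13/22]
  9 → locker 2  [load 22/22]
  14 → locker 3 (new)  [load 14/22]
  3 → locker 1  [load 20/22]
  8 → locker 3  [load 22/22]
  21 → locker 4 (new)  [load 21/22]
  7 → locker 5 (new)  [load 7/22]
  7 → locker 5  [load 14/22]
  6 → locker 5  [load 20/22]
  17 → locker 6 (new)  [load 17/22]
  3 → locker 6  [load 20/22]
6 storage lockers opened.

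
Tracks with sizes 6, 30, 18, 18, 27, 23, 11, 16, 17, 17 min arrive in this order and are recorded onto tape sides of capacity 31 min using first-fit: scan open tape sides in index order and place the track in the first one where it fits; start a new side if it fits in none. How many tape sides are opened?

  6 → side 1 (new)  [load 6/31]
  30 → side 2 (new)  [load 30/31]
  18 → side 1  [load 24/31]
  18 → side 3 (new)  [load 18/31]
  27 → side 4 (new)  [load 27/31]
  23 → side 5 (new)  [load 23/31]
  11 → side 3  [load 29/31]
  16 → side 6 (new)  [load 16/31]
  17 → side 7 (new)  [load 17/31]
  17 → side 8 (new)  [load 17/31]
8 tape sides opened.

8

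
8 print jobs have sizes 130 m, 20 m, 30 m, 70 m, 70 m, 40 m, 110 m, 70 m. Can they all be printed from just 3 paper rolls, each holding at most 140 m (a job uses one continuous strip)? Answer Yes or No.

Total = 540 m; ⌈540/140⌉ = 4.
At least 4 paper rolls are required, but only 3 are allowed.

No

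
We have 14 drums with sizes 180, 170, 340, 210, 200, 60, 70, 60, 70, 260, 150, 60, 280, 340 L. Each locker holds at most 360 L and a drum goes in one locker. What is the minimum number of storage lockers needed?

Total = 340 + 340 + 280 + 260 + 210 + 200 + 180 + 170 + 150 + 70 + 70 + 60 + 60 + 60 = 2450 L.
Lower bound: ⌈2450/360⌉ = 7 storage lockers.
A packing using 8 storage lockers:
  locker 1: 340 = 340
  locker 2: 340 = 340
  locker 3: 280 + 70 = 350
  locker 4: 260 + 70 = 330
  locker 5: 210 + 150 = 360
  locker 6: 200 + 60 + 60 = 320
  locker 7: 180 + 170 = 350
  locker 8: 60 = 60
No arrangement into 7 storage lockers stays within capacity, so 8 is optimal.

8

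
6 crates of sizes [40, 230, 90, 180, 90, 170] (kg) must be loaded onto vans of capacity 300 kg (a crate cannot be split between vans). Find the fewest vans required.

Total = 230 + 180 + 170 + 90 + 90 + 40 = 800 kg.
Lower bound: ⌈800/300⌉ = 3 vans.
A packing using 3 vans:
  van 1: 230 + 40 = 270
  van 2: 180 + 90 = 270
  van 3: 170 + 90 = 260
This matches the lower bound, so 3 is optimal.

3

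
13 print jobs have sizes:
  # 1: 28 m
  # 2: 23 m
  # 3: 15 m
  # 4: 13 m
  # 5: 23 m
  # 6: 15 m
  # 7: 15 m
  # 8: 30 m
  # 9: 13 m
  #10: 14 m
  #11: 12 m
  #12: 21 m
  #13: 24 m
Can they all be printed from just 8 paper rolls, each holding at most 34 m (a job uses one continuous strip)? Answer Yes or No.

No

Total = 246 m; ⌈246/34⌉ = 8.
The bound of 8 does not rule out 8, but exhaustive search shows no assignment into 8 paper rolls of capacity 34 m exists — the minimum is 9.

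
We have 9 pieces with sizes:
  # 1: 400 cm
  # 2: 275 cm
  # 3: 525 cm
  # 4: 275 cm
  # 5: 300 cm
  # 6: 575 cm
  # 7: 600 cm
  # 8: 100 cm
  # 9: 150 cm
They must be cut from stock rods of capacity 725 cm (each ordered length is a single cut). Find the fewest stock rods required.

5

Total = 600 + 575 + 525 + 400 + 300 + 275 + 275 + 150 + 100 = 3200 cm.
Lower bound: ⌈3200/725⌉ = 5 stock rods.
A packing using 5 stock rods:
  stock rod 1: 600 + 100 = 700
  stock rod 2: 575 + 150 = 725
  stock rod 3: 525 = 525
  stock rod 4: 400 + 300 = 700
  stock rod 5: 275 + 275 = 550
This matches the lower bound, so 5 is optimal.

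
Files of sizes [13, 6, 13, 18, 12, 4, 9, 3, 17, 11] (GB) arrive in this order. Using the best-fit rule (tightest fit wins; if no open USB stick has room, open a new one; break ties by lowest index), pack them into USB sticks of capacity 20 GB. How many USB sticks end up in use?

6

  13 → USB stick 1 (new)  [load 13/20]
  6 → USB stick 1  [load 19/20]
  13 → USB stick 2 (new)  [load 13/20]
  18 → USB stick 3 (new)  [load 18/20]
  12 → USB stick 4 (new)  [load 12/20]
  4 → USB stick 2  [load 17/20]
  9 → USB stick 5 (new)  [load 9/20]
  3 → USB stick 2  [load 20/20]
  17 → USB stick 6 (new)  [load 17/20]
  11 → USB stick 5  [load 20/20]
6 USB sticks opened.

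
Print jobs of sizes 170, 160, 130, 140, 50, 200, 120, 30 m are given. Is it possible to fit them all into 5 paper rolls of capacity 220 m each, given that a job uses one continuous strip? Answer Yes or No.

Total = 1000 m; ⌈1000/220⌉ = 5.
6 print jobs each exceed half the capacity and cannot share a roll, forcing at least 6 paper rolls.
At least 6 paper rolls are required, but only 5 are allowed.

No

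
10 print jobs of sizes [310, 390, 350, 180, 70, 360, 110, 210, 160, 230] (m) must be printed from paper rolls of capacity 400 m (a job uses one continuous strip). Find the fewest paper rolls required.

7

Total = 390 + 360 + 350 + 310 + 230 + 210 + 180 + 160 + 110 + 70 = 2370 m.
Lower bound: ⌈2370/400⌉ = 6 paper rolls.
A packing using 7 paper rolls:
  roll 1: 390 = 390
  roll 2: 360 = 360
  roll 3: 350 = 350
  roll 4: 310 + 70 = 380
  roll 5: 230 + 160 = 390
  roll 6: 210 + 180 = 390
  roll 7: 110 = 110
No arrangement into 6 paper rolls stays within capacity, so 7 is optimal.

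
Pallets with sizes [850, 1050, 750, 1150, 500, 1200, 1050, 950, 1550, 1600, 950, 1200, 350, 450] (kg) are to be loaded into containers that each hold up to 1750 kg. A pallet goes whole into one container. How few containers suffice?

10

Total = 1600 + 1550 + 1200 + 1200 + 1150 + 1050 + 1050 + 950 + 950 + 850 + 750 + 500 + 450 + 350 = 13600 kg.
Lower bound: ⌈13600/1750⌉ = 8 containers.
Also, 9 pallets each exceed 875 kg, and no two of those can share a container, so at least 9 containers are needed.
A packing using 10 containers:
  container 1: 1600 = 1600
  container 2: 1550 = 1550
  container 3: 1200 + 500 = 1700
  container 4: 1200 + 450 = 1650
  container 5: 1150 + 350 = 1500
  container 6: 1050 = 1050
  container 7: 1050 = 1050
  container 8: 950 + 750 = 1700
  container 9: 950 = 950
  container 10: 850 = 850
No arrangement into 9 containers stays within capacity, so 10 is optimal.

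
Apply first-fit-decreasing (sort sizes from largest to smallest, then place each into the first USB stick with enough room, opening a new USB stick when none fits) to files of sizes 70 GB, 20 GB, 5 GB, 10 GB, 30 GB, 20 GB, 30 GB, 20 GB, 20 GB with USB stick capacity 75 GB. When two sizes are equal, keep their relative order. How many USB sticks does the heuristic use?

Sorted descending: 70, 30, 30, 20, 20, 20, 20, 10, 5.
  70 → USB stick 1 (new)  [load 70/75]
  30 → USB stick 2 (new)  [load 30/75]
  30 → USB stick 2  [load 60/75]
  20 → USB stick 3 (new)  [load 20/75]
  20 → USB stick 3  [load 40/75]
  20 → USB stick 3  [load 60/75]
  20 → USB stick 4 (new)  [load 20/75]
  10 → USB stick 2  [load 70/75]
  5 → USB stick 1  [load 75/75]
4 USB sticks opened.

4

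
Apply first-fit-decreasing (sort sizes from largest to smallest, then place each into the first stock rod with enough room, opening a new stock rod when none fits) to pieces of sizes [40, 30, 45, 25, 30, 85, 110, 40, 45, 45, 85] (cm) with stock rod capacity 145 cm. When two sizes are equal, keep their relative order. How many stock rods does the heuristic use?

Sorted descending: 110, 85, 85, 45, 45, 45, 40, 40, 30, 30, 25.
  110 → stock rod 1 (new)  [load 110/145]
  85 → stock rod 2 (new)  [load 85/145]
  85 → stock rod 3 (new)  [load 85/145]
  45 → stock rod 2  [load 130/145]
  45 → stock rod 3  [load 130/145]
  45 → stock rod 4 (new)  [load 45/145]
  40 → stock rod 4  [load 85/145]
  40 → stock rod 4  [load 125/145]
  30 → stock rod 1  [load 140/145]
  30 → stock rod 5 (new)  [load 30/145]
  25 → stock rod 5  [load 55/145]
5 stock rods opened.

5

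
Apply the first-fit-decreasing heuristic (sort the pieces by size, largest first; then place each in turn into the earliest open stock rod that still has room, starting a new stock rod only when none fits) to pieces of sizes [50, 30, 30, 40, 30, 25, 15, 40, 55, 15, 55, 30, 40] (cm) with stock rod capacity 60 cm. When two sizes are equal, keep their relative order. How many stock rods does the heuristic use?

9

Sorted descending: 55, 55, 50, 40, 40, 40, 30, 30, 30, 30, 25, 15, 15.
  55 → stock rod 1 (new)  [load 55/60]
  55 → stock rod 2 (new)  [load 55/60]
  50 → stock rod 3 (new)  [load 50/60]
  40 → stock rod 4 (new)  [load 40/60]
  40 → stock rod 5 (new)  [load 40/60]
  40 → stock rod 6 (new)  [load 40/60]
  30 → stock rod 7 (new)  [load 30/60]
  30 → stock rod 7  [load 60/60]
  30 → stock rod 8 (new)  [load 30/60]
  30 → stock rod 8  [load 60/60]
  25 → stock rod 9 (new)  [load 25/60]
  15 → stock rod 4  [load 55/60]
  15 → stock rod 5  [load 55/60]
9 stock rods opened.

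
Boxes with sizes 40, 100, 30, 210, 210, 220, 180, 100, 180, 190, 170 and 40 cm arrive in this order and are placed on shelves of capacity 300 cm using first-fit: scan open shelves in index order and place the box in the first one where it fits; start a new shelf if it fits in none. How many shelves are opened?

  40 → shelf 1 (new)  [load 40/300]
  100 → shelf 1  [load 140/300]
  30 → shelf 1  [load 170/300]
  210 → shelf 2 (new)  [load 210/300]
  210 → shelf 3 (new)  [load 210/300]
  220 → shelf 4 (new)  [load 220/300]
  180 → shelf 5 (new)  [load 180/300]
  100 → shelf 1  [load 270/300]
  180 → shelf 6 (new)  [load 180/300]
  190 → shelf 7 (new)  [load 190/300]
  170 → shelf 8 (new)  [load 170/300]
  40 → shelf 2  [load 250/300]
8 shelves opened.

8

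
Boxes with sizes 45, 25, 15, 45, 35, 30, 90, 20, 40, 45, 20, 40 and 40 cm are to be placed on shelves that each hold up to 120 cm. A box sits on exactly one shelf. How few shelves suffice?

Total = 90 + 45 + 45 + 45 + 40 + 40 + 40 + 35 + 30 + 25 + 20 + 20 + 15 = 490 cm.
Lower bound: ⌈490/120⌉ = 5 shelves.
A packing using 5 shelves:
  shelf 1: 90 + 30 = 120
  shelf 2: 45 + 45 + 25 = 115
  shelf 3: 45 + 40 + 35 = 120
  shelf 4: 40 + 40 + 20 + 20 = 120
  shelf 5: 15 = 15
This matches the lower bound, so 5 is optimal.

5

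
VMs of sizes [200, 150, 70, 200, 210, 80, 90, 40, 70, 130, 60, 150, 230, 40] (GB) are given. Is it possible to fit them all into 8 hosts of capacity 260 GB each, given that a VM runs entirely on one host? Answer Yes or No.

A valid assignment using 8 hosts:
  host 1: 230 = 230
  host 2: 210 + 40 = 250
  host 3: 200 + 60 = 260
  host 4: 200 + 40 = 240
  host 5: 150 + 90 = 240
  host 6: 150 + 80 = 230
  host 7: 130 + 70 = 200
  host 8: 70 = 70
Every load is within 260 GB, so 8 hosts suffice.

Yes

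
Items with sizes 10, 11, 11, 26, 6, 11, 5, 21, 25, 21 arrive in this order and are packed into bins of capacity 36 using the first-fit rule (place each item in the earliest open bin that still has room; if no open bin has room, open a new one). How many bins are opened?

6

  10 → bin 1 (new)  [load 10/36]
  11 → bin 1  [load 21/36]
  11 → bin 1  [load 32/36]
  26 → bin 2 (new)  [load 26/36]
  6 → bin 2  [load 32/36]
  11 → bin 3 (new)  [load 11/36]
  5 → bin 3  [load 16/36]
  21 → bin 4 (new)  [load 21/36]
  25 → bin 5 (new)  [load 25/36]
  21 → bin 6 (new)  [load 21/36]
6 bins opened.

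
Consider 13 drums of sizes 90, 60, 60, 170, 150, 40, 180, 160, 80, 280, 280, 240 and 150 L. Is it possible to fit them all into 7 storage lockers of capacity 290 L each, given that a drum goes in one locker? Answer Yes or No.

Total = 1940 L; ⌈1940/290⌉ = 7.
8 drums each exceed half the capacity and cannot share a locker, forcing at least 8 storage lockers.
At least 8 storage lockers are required, but only 7 are allowed.

No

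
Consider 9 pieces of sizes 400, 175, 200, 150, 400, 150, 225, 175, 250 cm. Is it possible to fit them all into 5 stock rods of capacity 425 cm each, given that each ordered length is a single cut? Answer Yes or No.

No

Total = 2125 cm; ⌈2125/425⌉ = 5.
The bound of 5 does not rule out 5, but exhaustive search shows no assignment into 5 stock rods of capacity 425 cm exists — the minimum is 6.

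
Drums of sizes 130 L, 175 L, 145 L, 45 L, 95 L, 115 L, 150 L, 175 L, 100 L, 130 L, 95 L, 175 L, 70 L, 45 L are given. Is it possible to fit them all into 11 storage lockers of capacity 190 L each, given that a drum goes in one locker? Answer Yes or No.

A valid assignment using 10 storage lockers:
  locker 1: 175 = 175
  locker 2: 175 = 175
  locker 3: 175 = 175
  locker 4: 150 = 150
  locker 5: 145 + 45 = 190
  locker 6: 130 + 45 = 175
  locker 7: 130 = 130
  locker 8: 115 + 70 = 185
  locker 9: 100 = 100
  locker 10: 95 + 95 = 190
That uses only 10 ≤ 11, so 11 storage lockers are enough.

Yes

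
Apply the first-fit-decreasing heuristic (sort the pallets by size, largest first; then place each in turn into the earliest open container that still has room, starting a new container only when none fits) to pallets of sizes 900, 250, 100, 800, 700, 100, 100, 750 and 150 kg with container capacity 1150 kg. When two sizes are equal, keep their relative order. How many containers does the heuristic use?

4

Sorted descending: 900, 800, 750, 700, 250, 150, 100, 100, 100.
  900 → container 1 (new)  [load 900/1150]
  800 → container 2 (new)  [load 800/1150]
  750 → container 3 (new)  [load 750/1150]
  700 → container 4 (new)  [load 700/1150]
  250 → container 1  [load 1150/1150]
  150 → container 2  [load 950/1150]
  100 → container 2  [load 1050/1150]
  100 → container 2  [load 1150/1150]
  100 → container 3  [load 850/1150]
4 containers opened.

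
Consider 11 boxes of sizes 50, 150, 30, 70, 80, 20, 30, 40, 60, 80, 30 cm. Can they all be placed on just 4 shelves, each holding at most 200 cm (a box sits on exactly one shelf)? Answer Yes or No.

A valid assignment using 4 shelves:
  shelf 1: 150 + 50 = 200
  shelf 2: 80 + 80 + 40 = 200
  shelf 3: 70 + 60 + 30 + 30 = 190
  shelf 4: 30 + 20 = 50
Every load is within 200 cm, so 4 shelves suffice.

Yes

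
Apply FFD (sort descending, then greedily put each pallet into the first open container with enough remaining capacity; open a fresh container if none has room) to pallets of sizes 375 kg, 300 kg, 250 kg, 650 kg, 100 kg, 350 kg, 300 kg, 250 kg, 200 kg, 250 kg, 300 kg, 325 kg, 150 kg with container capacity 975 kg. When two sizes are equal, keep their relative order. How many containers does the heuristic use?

Sorted descending: 650, 375, 350, 325, 300, 300, 300, 250, 250, 250, 200, 150, 100.
  650 → container 1 (new)  [load 650/975]
  375 → container 2 (new)  [load 375/975]
  350 → container 2  [load 725/975]
  325 → container 1  [load 975/975]
  300 → container 3 (new)  [load 300/975]
  300 → container 3  [load 600/975]
  300 → container 3  [load 900/975]
  250 → container 2  [load 975/975]
  250 → container 4 (new)  [load 250/975]
  250 → container 4  [load 500/975]
  200 → container 4  [load 700/975]
  150 → container 4  [load 850/975]
  100 → container 4  [load 950/975]
4 containers opened.

4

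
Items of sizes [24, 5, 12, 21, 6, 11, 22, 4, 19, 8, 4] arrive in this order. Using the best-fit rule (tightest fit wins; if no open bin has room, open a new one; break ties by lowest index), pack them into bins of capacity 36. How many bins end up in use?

4

  24 → bin 1 (new)  [load 24/36]
  5 → bin 1  [load 29/36]
  12 → bin 2 (new)  [load 12/36]
  21 → bin 2  [load 33/36]
  6 → bin 1  [load 35/36]
  11 → bin 3 (new)  [load 11/36]
  22 → bin 3  [load 33/36]
  4 → bin 4 (new)  [load 4/36]
  19 → bin 4  [load 23/36]
  8 → bin 4  [load 31/36]
  4 → bin 4  [load 35/36]
4 bins opened.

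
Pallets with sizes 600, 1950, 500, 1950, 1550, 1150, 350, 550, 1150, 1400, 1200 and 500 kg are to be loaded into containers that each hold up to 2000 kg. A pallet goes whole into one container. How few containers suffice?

7

Total = 1950 + 1950 + 1550 + 1400 + 1200 + 1150 + 1150 + 600 + 550 + 500 + 500 + 350 = 12850 kg.
Lower bound: ⌈12850/2000⌉ = 7 containers.
A packing using 7 containers:
  container 1: 1950 = 1950
  container 2: 1950 = 1950
  container 3: 1550 + 350 = 1900
  container 4: 1400 + 600 = 2000
  container 5: 1200 + 550 = 1750
  container 6: 1150 + 500 = 1650
  container 7: 1150 + 500 = 1650
This matches the lower bound, so 7 is optimal.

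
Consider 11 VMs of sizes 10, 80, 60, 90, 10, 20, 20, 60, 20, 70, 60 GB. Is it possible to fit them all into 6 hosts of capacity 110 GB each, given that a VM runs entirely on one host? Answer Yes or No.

A valid assignment using 6 hosts:
  host 1: 90 + 20 = 110
  host 2: 80 + 20 + 10 = 110
  host 3: 70 + 20 + 10 = 100
  host 4: 60 = 60
  host 5: 60 = 60
  host 6: 60 = 60
Every load is within 110 GB, so 6 hosts suffice.

Yes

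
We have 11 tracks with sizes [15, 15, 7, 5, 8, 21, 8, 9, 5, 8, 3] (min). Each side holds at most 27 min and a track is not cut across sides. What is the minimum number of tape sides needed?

4

Total = 21 + 15 + 15 + 9 + 8 + 8 + 8 + 7 + 5 + 5 + 3 = 104 min.
Lower bound: ⌈104/27⌉ = 4 tape sides.
A packing using 4 tape sides:
  side 1: 21 + 5 = 26
  side 2: 15 + 9 + 3 = 27
  side 3: 15 + 7 + 5 = 27
  side 4: 8 + 8 + 8 = 24
This matches the lower bound, so 4 is optimal.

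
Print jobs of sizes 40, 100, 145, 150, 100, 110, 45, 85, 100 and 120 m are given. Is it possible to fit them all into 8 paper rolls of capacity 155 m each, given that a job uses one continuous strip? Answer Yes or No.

A valid assignment using 8 paper rolls:
  roll 1: 150 = 150
  roll 2: 145 = 145
  roll 3: 120 = 120
  roll 4: 110 + 45 = 155
  roll 5: 100 + 40 = 140
  roll 6: 100 = 100
  roll 7: 100 = 100
  roll 8: 85 = 85
Every load is within 155 m, so 8 paper rolls suffice.

Yes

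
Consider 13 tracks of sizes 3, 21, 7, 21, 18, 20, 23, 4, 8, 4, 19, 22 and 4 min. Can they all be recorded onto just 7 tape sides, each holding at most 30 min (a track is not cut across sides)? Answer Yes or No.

Yes

A valid assignment using 7 tape sides:
  side 1: 23 + 7 = 30
  side 2: 22 + 8 = 30
  side 3: 21 + 4 + 4 = 29
  side 4: 21 + 4 + 3 = 28
  side 5: 20 = 20
  side 6: 19 = 19
  side 7: 18 = 18
Every load is within 30 min, so 7 tape sides suffice.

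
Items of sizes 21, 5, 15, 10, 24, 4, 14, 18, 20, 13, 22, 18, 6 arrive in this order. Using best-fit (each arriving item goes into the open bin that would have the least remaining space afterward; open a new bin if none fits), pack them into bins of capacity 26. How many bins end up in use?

9

  21 → bin 1 (new)  [load 21/26]
  5 → bin 1  [load 26/26]
  15 → bin 2 (new)  [load 15/26]
  10 → bin 2  [load 25/26]
  24 → bin 3 (new)  [load 24/26]
  4 → bin 4 (new)  [load 4/26]
  14 → bin 4  [load 18/26]
  18 → bin 5 (new)  [load 18/26]
  20 → bin 6 (new)  [load 20/26]
  13 → bin 7 (new)  [load 13/26]
  22 → bin 8 (new)  [load 22/26]
  18 → bin 9 (new)  [load 18/26]
  6 → bin 6  [load 26/26]
9 bins opened.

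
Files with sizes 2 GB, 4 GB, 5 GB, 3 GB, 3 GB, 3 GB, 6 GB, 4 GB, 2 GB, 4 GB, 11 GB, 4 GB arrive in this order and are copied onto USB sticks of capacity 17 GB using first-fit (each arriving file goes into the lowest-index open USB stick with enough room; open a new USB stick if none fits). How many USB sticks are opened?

  2 → USB stick 1 (new)  [load 2/17]
  4 → USB stick 1  [load 6/17]
  5 → USB stick 1  [load 11/17]
  3 → USB stick 1  [load 14/17]
  3 → USB stick 1  [load 17/17]
  3 → USB stick 2 (new)  [load 3/17]
  6 → USB stick 2  [load 9/17]
  4 → USB stick 2  [load 13/17]
  2 → USB stick 2  [load 15/17]
  4 → USB stick 3 (new)  [load 4/17]
  11 → USB stick 3  [load 15/17]
  4 → USB stick 4 (new)  [load 4/17]
4 USB sticks opened.

4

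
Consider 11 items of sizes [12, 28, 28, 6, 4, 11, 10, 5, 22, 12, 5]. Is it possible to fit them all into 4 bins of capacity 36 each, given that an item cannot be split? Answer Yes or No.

No

Total = 143; ⌈143/36⌉ = 4.
The bound of 4 does not rule out 4, but exhaustive search shows no assignment into 4 bins of capacity 36 exists — the minimum is 5.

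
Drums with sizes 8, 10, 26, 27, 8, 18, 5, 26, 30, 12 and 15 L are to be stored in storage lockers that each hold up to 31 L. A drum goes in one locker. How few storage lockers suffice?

7

Total = 30 + 27 + 26 + 26 + 18 + 15 + 12 + 10 + 8 + 8 + 5 = 185 L.
Lower bound: ⌈185/31⌉ = 6 storage lockers.
A packing using 7 storage lockers:
  locker 1: 30 = 30
  locker 2: 27 = 27
  locker 3: 26 + 5 = 31
  locker 4: 26 = 26
  locker 5: 18 + 12 = 30
  locker 6: 15 + 10 = 25
  locker 7: 8 + 8 = 16
No arrangement into 6 storage lockers stays within capacity, so 7 is optimal.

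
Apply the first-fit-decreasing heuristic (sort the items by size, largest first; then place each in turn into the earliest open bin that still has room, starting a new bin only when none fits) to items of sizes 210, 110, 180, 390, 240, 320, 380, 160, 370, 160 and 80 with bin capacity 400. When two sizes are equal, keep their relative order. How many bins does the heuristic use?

Sorted descending: 390, 380, 370, 320, 240, 210, 180, 160, 160, 110, 80.
  390 → bin 1 (new)  [load 390/400]
  380 → bin 2 (new)  [load 380/400]
  370 → bin 3 (new)  [load 370/400]
  320 → bin 4 (new)  [load 320/400]
  240 → bin 5 (new)  [load 240/400]
  210 → bin 6 (new)  [load 210/400]
  180 → bin 6  [load 390/400]
  160 → bin 5  [load 400/400]
  160 → bin 7 (new)  [load 160/400]
  110 → bin 7  [load 270/400]
  80 → bin 4  [load 400/400]
7 bins opened.

7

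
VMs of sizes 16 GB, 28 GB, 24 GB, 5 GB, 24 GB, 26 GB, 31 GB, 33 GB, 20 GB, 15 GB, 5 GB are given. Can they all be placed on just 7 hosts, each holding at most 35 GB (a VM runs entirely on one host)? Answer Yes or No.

Total = 227 GB; ⌈227/35⌉ = 7.
The bound of 7 does not rule out 7, but exhaustive search shows no assignment into 7 hosts of capacity 35 GB exists — the minimum is 8.

No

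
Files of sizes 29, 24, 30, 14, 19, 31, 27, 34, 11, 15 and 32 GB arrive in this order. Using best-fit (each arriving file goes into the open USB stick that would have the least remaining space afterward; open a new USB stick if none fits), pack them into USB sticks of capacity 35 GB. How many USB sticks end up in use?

9

  29 → USB stick 1 (new)  [load 29/35]
  24 → USB stick 2 (new)  [load 24/35]
  30 → USB stick 3 (new)  [load 30/35]
  14 → USB stick 4 (new)  [load 14/35]
  19 → USB stick 4  [load 33/35]
  31 → USB stick 5 (new)  [load 31/35]
  27 → USB stick 6 (new)  [load 27/35]
  34 → USB stick 7 (new)  [load 34/35]
  11 → USB stick 2  [load 35/35]
  15 → USB stick 8 (new)  [load 15/35]
  32 → USB stick 9 (new)  [load 32/35]
9 USB sticks opened.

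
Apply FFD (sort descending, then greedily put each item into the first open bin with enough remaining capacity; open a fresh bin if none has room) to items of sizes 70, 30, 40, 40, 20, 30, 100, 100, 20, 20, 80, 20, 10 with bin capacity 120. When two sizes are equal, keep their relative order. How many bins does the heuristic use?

Sorted descending: 100, 100, 80, 70, 40, 40, 30, 30, 20, 20, 20, 20, 10.
  100 → bin 1 (new)  [load 100/120]
  100 → bin 2 (new)  [load 100/120]
  80 → bin 3 (new)  [load 80/120]
  70 → bin 4 (new)  [load 70/120]
  40 → bin 3  [load 120/120]
  40 → bin 4  [load 110/120]
  30 → bin 5 (new)  [load 30/120]
  30 → bin 5  [load 60/120]
  20 → bin 1  [load 120/120]
  20 → bin 2  [load 120/120]
  20 → bin 5  [load 80/120]
  20 → bin 5  [load 100/120]
  10 → bin 4  [load 120/120]
5 bins opened.

5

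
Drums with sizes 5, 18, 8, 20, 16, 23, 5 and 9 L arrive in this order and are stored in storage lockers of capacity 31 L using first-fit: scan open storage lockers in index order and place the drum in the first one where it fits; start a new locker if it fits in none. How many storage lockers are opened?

  5 → locker 1 (new)  [load 5/31]
  18 → locker 1  [load 23/31]
  8 → locker 1  [load 31/31]
  20 → locker 2 (new)  [load 20/31]
  16 → locker 3 (new)  [load 16/31]
  23 → locker 4 (new)  [load 23/31]
  5 → locker 2  [load 25/31]
  9 → locker 3  [load 25/31]
4 storage lockers opened.

4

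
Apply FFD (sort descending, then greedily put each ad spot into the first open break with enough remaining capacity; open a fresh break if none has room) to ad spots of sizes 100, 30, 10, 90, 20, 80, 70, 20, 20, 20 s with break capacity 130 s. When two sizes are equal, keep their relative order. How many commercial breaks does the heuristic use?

Sorted descending: 100, 90, 80, 70, 30, 20, 20, 20, 20, 10.
  100 → break 1 (new)  [load 100/130]
  90 → break 2 (new)  [load 90/130]
  80 → break 3 (new)  [load 80/130]
  70 → break 4 (new)  [load 70/130]
  30 → break 1  [load 130/130]
  20 → break 2  [load 110/130]
  20 → break 2  [load 130/130]
  20 → break 3  [load 100/130]
  20 → break 3  [load 120/130]
  10 → break 3  [load 130/130]
4 commercial breaks opened.

4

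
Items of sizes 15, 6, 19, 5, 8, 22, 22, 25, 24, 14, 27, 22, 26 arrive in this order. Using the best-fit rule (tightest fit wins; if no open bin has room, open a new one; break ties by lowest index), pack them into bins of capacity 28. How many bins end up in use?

  15 → bin 1 (new)  [load 15/28]
  6 → bin 1  [load 21/28]
  19 → bin 2 (new)  [load 19/28]
  5 → bin 1  [load 26/28]
  8 → bin 2  [load 27/28]
  22 → bin 3 (new)  [load 22/28]
  22 → bin 4 (new)  [load 22/28]
  25 → bin 5 (new)  [load 25/28]
  24 → bin 6 (new)  [load 24/28]
  14 → bin 7 (new)  [load 14/28]
  27 → bin 8 (new)  [load 27/28]
  22 → bin 9 (new)  [load 22/28]
  26 → bin 10 (new)  [load 26/28]
10 bins opened.

10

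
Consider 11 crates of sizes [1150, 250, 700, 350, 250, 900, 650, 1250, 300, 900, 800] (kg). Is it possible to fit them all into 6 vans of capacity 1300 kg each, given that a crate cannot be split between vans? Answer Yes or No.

No

Total = 7500 kg; ⌈7500/1300⌉ = 6.
The bound of 6 does not rule out 6, but exhaustive search shows no assignment into 6 vans of capacity 1300 kg exists — the minimum is 7.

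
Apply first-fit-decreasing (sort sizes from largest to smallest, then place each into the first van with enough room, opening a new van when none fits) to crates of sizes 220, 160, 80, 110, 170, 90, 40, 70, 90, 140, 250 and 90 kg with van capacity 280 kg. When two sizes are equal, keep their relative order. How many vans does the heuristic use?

Sorted descending: 250, 220, 170, 160, 140, 110, 90, 90, 90, 80, 70, 40.
  250 → van 1 (new)  [load 250/280]
  220 → van 2 (new)  [load 220/280]
  170 → van 3 (new)  [load 170/280]
  160 → van 4 (new)  [load 160/280]
  140 → van 5 (new)  [load 140/280]
  110 → van 3  [load 280/280]
  90 → van 4  [load 250/280]
  90 → van 5  [load 230/280]
  90 → van 6 (new)  [load 90/280]
  80 → van 6  [load 170/280]
  70 → van 6  [load 240/280]
  40 → van 2  [load 260/280]
6 vans opened.

6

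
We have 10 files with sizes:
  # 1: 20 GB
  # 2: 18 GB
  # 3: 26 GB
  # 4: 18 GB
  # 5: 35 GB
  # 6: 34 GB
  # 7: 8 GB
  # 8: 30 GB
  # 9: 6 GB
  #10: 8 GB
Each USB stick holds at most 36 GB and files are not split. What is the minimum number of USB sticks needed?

6

Total = 35 + 34 + 30 + 26 + 20 + 18 + 18 + 8 + 8 + 6 = 203 GB.
Lower bound: ⌈203/36⌉ = 6 USB sticks.
A packing using 6 USB sticks:
  USB stick 1: 35 = 35
  USB stick 2: 34 = 34
  USB stick 3: 30 + 6 = 36
  USB stick 4: 26 + 8 = 34
  USB stick 5: 20 + 8 = 28
  USB stick 6: 18 + 18 = 36
This matches the lower bound, so 6 is optimal.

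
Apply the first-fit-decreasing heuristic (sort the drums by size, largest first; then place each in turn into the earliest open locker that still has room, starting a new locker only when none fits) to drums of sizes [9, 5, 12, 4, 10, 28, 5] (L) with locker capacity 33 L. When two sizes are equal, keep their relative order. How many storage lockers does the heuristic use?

3

Sorted descending: 28, 12, 10, 9, 5, 5, 4.
  28 → locker 1 (new)  [load 28/33]
  12 → locker 2 (new)  [load 12/33]
  10 → locker 2  [load 22/33]
  9 → locker 2  [load 31/33]
  5 → locker 1  [load 33/33]
  5 → locker 3 (new)  [load 5/33]
  4 → locker 3  [load 9/33]
3 storage lockers opened.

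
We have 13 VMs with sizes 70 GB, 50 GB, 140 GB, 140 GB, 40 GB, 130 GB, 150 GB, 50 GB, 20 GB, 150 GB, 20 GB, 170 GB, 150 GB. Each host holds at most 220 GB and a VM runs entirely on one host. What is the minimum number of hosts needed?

7

Total = 170 + 150 + 150 + 150 + 140 + 140 + 130 + 70 + 50 + 50 + 40 + 20 + 20 = 1280 GB.
Lower bound: ⌈1280/220⌉ = 6 hosts.
Also, 7 VMs each exceed 110 GB, and no two of those can share a host, so at least 7 hosts are needed.
A packing using 7 hosts:
  host 1: 170 + 50 = 220
  host 2: 150 + 70 = 220
  host 3: 150 + 50 + 20 = 220
  host 4: 150 + 40 + 20 = 210
  host 5: 140 = 140
  host 6: 140 = 140
  host 7: 130 = 130
This matches the lower bound, so 7 is optimal.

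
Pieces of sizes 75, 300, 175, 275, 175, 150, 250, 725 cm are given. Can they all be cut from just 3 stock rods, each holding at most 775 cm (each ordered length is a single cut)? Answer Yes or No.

A valid assignment using 3 stock rods:
  stock rod 1: 725 = 725
  stock rod 2: 300 + 275 + 175 = 750
  stock rod 3: 250 + 175 + 150 + 75 = 650
Every load is within 775 cm, so 3 stock rods suffice.

Yes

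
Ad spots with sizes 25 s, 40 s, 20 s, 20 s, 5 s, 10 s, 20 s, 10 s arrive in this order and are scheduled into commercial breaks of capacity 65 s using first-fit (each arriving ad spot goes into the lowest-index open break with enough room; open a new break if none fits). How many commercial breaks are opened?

  25 → break 1 (new)  [load 25/65]
  40 → break 1  [load 65/65]
  20 → break 2 (new)  [load 20/65]
  20 → break 2  [load 40/65]
  5 → break 2  [load 45/65]
  10 → break 2  [load 55/65]
  20 → break 3 (new)  [load 20/65]
  10 → break 2  [load 65/65]
3 commercial breaks opened.

3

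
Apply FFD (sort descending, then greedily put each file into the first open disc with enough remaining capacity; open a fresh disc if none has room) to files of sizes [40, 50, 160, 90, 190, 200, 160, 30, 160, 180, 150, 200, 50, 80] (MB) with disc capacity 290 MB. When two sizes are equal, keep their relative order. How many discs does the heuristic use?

8

Sorted descending: 200, 200, 190, 180, 160, 160, 160, 150, 90, 80, 50, 50, 40, 30.
  200 → disc 1 (new)  [load 200/290]
  200 → disc 2 (new)  [load 200/290]
  190 → disc 3 (new)  [load 190/290]
  180 → disc 4 (new)  [load 180/290]
  160 → disc 5 (new)  [load 160/290]
  160 → disc 6 (new)  [load 160/290]
  160 → disc 7 (new)  [load 160/290]
  150 → disc 8 (new)  [load 150/290]
  90 → disc 1  [load 290/290]
  80 → disc 2  [load 280/290]
  50 → disc 3  [load 240/290]
  50 → disc 3  [load 290/290]
  40 → disc 4  [load 220/290]
  30 → disc 4  [load 250/290]
8 discs opened.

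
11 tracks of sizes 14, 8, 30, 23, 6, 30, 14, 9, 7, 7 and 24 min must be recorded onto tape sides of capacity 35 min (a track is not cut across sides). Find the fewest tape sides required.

Total = 30 + 30 + 24 + 23 + 14 + 14 + 9 + 8 + 7 + 7 + 6 = 172 min.
Lower bound: ⌈172/35⌉ = 5 tape sides.
A packing using 6 tape sides:
  side 1: 30 = 30
  side 2: 30 = 30
  side 3: 24 + 9 = 33
  side 4: 23 + 8 = 31
  side 5: 14 + 14 + 7 = 35
  side 6: 7 + 6 = 13
No arrangement into 5 tape sides stays within capacity, so 6 is optimal.

6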